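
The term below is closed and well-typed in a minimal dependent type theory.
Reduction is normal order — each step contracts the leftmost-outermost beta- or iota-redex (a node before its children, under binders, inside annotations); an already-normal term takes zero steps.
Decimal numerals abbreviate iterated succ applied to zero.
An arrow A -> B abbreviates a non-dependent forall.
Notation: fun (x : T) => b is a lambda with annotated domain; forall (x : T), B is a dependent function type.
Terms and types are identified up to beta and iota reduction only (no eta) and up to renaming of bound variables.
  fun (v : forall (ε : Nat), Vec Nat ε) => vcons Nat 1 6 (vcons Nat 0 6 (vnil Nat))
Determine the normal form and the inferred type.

normal form:
  fun (v : forall (ε : Nat), Vec Nat ε) => vcons Nat 1 6 (vcons Nat 0 6 (vnil Nat))
the term's type:
  (forall (v : Nat), Vec Nat v) -> Vec Nat 2


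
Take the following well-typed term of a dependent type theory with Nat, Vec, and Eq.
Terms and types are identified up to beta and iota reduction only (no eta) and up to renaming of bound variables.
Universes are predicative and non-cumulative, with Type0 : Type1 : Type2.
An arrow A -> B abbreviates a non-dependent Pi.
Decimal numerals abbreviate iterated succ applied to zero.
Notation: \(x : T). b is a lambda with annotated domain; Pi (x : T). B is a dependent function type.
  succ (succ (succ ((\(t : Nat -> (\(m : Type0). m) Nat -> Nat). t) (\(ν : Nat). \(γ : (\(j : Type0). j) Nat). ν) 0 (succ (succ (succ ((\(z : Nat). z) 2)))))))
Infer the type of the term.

type:
  Nat


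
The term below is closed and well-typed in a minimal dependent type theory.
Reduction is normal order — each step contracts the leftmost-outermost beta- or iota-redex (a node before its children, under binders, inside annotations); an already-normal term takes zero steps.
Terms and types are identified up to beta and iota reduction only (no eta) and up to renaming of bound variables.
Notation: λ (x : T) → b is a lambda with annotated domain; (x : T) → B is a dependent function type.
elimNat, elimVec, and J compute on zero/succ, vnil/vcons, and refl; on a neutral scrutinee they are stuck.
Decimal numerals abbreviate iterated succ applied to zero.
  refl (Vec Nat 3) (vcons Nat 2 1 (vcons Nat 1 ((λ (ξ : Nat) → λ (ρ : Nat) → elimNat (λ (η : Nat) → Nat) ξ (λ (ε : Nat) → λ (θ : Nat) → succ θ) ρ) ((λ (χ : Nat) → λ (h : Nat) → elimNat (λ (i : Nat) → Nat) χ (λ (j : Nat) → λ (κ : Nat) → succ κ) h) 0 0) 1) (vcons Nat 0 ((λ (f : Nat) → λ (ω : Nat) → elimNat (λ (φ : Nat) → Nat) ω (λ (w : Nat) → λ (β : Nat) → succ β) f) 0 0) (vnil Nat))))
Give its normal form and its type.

resulting normal form:
  refl (Vec Nat 3) (vcons Nat 2 1 (vcons Nat 1 1 (vcons Nat 0 0 (vnil Nat))))
type:
  Eq (Vec Nat 3) (vcons Nat 2 1 (vcons Nat 1 1 (vcons Nat 0 0 (vnil Nat)))) (vcons Nat 2 1 (vcons Nat 1 1 (vcons Nat 0 0 (vnil Nat))))
observation: the term reaches its normal form after 12 normal-order steps.


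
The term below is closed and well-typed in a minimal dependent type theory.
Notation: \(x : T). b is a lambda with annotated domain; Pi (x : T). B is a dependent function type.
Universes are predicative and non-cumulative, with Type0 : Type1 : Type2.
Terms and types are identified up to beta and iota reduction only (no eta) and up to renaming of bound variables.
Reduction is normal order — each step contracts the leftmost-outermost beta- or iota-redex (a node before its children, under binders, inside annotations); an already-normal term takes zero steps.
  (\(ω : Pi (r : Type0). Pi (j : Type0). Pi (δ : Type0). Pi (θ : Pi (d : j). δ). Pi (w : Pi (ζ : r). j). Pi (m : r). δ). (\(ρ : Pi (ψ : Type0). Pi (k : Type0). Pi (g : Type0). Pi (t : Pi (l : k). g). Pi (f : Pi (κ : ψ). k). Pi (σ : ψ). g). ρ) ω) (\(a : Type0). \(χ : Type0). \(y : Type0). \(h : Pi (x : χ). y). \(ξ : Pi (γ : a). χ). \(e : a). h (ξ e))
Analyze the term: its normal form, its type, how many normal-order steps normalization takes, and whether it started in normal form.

resulting normal form:
  \(ω : Type0). \(r : Type0). \(j : Type0). \(δ : Pi (θ : r). j). \(d : Pi (w : ω). r). \(ζ : ω). δ (d ζ)
the term's type:
  Pi (ω : Type0). Pi (r : Type0). Pi (j : Type0). Pi (δ : Pi (θ : r). j). Pi (d : Pi (w : ω). r). Pi (ζ : ω). j
normal-order step count: 2
already normal: no
first redex: a beta-redex


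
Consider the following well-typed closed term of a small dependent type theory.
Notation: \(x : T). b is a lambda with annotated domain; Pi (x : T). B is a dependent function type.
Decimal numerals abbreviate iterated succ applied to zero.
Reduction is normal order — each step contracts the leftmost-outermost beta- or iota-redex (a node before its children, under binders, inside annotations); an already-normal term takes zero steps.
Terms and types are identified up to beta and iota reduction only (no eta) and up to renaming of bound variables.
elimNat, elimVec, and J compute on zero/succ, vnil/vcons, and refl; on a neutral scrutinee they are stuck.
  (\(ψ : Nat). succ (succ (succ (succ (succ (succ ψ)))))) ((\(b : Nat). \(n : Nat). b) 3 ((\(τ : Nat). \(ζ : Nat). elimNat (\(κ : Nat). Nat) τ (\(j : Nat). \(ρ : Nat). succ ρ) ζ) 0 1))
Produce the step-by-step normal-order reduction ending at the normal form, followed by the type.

reduction (normal order):
  (\(ψ : Nat). succ (succ (succ (succ (succ (succ ψ)))))) ((\(b : Nat). \(n : Nat). b) 3 ((\(τ : Nat). \(ζ : Nat). elimNat (\(κ : Nat). Nat) τ (\(j : Nat). \(ρ : Nat). succ ρ) ζ) 0 1))
  ~> succ (succ (succ (succ (succ (succ ((\(ψ : Nat). \(b : Nat). ψ) 3 ((\(n : Nat). \(τ : Nat). elimNat (\(ζ : Nat). Nat) n (\(κ : Nat). \(j : Nat). succ j) τ) 0 1)))))))
  ~> succ (succ (succ (succ (succ (succ ((\(ψ : Nat). 3) ((\(b : Nat). \(n : Nat). elimNat (\(τ : Nat). Nat) b (\(ζ : Nat). \(κ : Nat). succ κ) n) 0 1)))))))
  ~> 9
type:
  Nat


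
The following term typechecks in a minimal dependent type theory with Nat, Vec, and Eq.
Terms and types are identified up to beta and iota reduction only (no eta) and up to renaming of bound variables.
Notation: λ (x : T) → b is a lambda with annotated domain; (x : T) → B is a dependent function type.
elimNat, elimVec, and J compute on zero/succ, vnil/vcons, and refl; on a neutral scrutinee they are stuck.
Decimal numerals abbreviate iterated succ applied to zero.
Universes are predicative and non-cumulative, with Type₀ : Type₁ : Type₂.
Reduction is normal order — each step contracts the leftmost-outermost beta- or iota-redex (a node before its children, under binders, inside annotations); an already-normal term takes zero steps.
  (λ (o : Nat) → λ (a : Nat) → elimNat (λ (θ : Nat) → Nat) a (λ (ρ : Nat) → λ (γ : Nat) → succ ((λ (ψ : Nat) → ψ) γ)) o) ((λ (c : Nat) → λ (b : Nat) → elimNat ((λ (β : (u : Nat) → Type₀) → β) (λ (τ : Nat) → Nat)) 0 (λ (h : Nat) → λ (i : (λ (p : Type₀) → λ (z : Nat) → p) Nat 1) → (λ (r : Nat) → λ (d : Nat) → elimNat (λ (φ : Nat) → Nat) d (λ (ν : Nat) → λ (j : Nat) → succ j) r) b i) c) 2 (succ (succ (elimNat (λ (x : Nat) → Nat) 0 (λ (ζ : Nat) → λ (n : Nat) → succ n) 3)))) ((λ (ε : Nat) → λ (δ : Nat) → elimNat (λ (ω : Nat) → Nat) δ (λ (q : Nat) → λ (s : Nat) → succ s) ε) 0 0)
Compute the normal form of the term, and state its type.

resulting normal form:
  10
the term's type:
  Nat


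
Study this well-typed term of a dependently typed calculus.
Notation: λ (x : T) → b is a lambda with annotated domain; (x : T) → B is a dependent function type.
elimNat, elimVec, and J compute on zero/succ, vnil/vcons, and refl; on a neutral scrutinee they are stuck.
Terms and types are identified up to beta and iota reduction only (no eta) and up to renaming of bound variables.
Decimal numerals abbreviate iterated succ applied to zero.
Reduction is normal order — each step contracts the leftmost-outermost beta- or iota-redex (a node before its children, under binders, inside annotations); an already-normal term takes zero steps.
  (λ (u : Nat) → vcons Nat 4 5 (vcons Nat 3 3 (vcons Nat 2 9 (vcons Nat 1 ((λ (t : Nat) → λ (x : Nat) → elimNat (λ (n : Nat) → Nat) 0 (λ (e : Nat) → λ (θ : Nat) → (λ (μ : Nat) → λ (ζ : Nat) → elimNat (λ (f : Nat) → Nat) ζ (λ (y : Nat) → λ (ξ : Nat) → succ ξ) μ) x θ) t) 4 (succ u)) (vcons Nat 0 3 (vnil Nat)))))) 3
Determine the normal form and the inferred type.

resulting normal form:
  vcons Nat 4 5 (vcons Nat 3 3 (vcons Nat 2 9 (vcons Nat 1 16 (vcons Nat 0 3 (vnil Nat)))))
type:
  Vec Nat 5


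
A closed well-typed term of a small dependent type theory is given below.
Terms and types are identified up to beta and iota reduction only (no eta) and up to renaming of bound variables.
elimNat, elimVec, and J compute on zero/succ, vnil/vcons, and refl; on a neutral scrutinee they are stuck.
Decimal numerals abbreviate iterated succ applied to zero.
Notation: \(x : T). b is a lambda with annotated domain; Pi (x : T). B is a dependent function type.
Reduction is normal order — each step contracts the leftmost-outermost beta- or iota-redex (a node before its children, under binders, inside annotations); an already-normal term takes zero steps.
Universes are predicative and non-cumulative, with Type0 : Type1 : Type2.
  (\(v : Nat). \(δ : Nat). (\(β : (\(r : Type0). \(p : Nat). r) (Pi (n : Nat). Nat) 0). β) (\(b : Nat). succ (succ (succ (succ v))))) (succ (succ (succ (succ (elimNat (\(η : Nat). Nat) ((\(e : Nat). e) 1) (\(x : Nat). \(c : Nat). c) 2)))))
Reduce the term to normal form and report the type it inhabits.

resulting normal form:
  \(v : Nat). \(δ : Nat). 9
inferred type:
  Pi (v : Nat). Pi (δ : Nat). Nat


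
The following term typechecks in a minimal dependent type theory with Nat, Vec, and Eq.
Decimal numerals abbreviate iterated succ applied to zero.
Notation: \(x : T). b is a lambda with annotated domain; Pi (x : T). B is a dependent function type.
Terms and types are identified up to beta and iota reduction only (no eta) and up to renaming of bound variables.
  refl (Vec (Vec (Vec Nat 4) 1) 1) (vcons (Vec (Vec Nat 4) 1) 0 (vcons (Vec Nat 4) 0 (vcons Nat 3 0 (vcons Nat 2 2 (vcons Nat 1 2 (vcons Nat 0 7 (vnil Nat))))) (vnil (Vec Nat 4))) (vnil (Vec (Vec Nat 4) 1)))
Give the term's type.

inferred type:
  Eq (Vec (Vec (Vec Nat 4) 1) 1) (vcons (Vec (Vec Nat 4) 1) 0 (vcons (Vec Nat 4) 0 (vcons Nat 3 0 (vcons Nat 2 2 (vcons Nat 1 2 (vcons Nat 0 7 (vnil Nat))))) (vnil (Vec Nat 4))) (vnil (Vec (Vec Nat 4) 1))) (vcons (Vec (Vec Nat 4) 1) 0 (vcons (Vec Nat 4) 0 (vcons Nat 3 0 (vcons Nat 2 2 (vcons Nat 1 2 (vcons Nat 0 7 (vnil Nat))))) (vnil (Vec Nat 4))) (vnil (Vec (Vec Nat 4) 1)))


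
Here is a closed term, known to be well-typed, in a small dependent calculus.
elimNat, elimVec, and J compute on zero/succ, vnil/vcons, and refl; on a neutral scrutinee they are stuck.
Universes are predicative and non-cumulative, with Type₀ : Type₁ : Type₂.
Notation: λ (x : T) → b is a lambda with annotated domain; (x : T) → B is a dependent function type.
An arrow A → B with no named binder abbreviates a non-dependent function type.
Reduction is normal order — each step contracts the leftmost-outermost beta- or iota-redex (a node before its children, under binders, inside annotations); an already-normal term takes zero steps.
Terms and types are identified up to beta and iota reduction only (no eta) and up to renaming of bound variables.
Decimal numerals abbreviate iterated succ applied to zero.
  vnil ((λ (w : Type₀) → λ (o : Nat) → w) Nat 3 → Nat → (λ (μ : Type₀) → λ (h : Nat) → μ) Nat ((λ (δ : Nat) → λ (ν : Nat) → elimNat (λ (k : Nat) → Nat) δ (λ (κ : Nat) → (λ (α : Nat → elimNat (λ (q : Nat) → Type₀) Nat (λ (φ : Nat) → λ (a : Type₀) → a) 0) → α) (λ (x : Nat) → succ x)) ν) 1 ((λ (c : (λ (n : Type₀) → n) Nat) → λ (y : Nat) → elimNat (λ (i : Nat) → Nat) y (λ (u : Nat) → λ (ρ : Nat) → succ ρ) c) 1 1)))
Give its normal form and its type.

resulting normal form:
  vnil (Nat → Nat → Nat)
the term's type:
  Vec (Nat → Nat → Nat) 0


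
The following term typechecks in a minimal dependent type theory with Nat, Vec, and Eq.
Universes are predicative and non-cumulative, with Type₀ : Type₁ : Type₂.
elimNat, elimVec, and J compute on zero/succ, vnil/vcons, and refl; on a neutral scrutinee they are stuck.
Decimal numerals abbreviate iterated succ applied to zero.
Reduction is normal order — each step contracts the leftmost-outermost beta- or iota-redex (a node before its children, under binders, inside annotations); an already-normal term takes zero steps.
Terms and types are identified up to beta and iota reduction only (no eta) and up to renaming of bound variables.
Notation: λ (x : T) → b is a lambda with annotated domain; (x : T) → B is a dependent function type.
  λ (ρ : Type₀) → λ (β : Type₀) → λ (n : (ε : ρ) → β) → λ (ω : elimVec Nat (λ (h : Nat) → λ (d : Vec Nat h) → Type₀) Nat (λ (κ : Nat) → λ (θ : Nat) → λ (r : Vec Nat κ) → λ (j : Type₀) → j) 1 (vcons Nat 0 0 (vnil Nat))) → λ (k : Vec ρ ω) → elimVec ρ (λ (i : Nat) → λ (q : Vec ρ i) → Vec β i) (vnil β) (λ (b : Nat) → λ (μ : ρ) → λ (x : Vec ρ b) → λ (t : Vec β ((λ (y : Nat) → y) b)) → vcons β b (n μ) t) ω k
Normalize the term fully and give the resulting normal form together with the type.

resulting normal form:
  λ (ρ : Type₀) → λ (β : Type₀) → λ (n : (ε : ρ) → β) → λ (ω : Nat) → λ (h : Vec ρ ω) → elimVec ρ (λ (d : Nat) → λ (κ : Vec ρ d) → Vec β d) (vnil β) (λ (θ : Nat) → λ (r : ρ) → λ (j : Vec ρ θ) → λ (k : Vec β θ) → vcons β θ (n r) k) ω h
inferred type:
  (ρ : Type₀) → (β : Type₀) → (n : (ε : ρ) → β) → (ω : Nat) → (h : Vec ρ ω) → Vec β ω


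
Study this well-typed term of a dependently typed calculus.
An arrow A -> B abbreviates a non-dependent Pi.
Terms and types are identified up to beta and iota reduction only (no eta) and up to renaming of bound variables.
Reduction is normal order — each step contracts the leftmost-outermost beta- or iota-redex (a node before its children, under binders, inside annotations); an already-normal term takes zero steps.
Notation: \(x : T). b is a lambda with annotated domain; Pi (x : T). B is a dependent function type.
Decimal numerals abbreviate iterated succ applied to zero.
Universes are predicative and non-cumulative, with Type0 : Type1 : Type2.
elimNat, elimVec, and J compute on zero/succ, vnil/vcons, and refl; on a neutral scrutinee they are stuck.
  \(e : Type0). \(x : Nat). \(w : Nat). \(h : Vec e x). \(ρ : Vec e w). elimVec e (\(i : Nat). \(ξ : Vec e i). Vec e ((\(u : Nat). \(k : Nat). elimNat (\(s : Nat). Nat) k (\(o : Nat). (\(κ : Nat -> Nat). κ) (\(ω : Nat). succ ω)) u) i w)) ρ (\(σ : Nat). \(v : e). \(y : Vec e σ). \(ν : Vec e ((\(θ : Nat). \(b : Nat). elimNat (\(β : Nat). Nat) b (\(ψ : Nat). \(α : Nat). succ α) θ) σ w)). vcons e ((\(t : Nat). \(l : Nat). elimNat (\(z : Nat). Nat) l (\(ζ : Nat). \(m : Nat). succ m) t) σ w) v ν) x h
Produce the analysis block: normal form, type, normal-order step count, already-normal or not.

resulting normal form:
  \(e : Type0). \(x : Nat). \(w : Nat). \(h : Vec e x). \(ρ : Vec e w). elimVec e (\(i : Nat). \(ξ : Vec e i). Vec e (elimNat (\(u : Nat). Nat) w (\(k : Nat). \(s : Nat). succ s) i)) ρ (\(o : Nat). \(κ : e). \(ω : Vec e o). \(σ : Vec e (elimNat (\(v : Nat). Nat) w (\(y : Nat). \(ν : Nat). succ ν) o)). vcons e (elimNat (\(θ : Nat). Nat) w (\(b : Nat). \(β : Nat). succ β) o) κ σ) x h
inferred type:
  Pi (e : Type0). Pi (x : Nat). Pi (w : Nat). Vec e x -> Vec e w -> Vec e (elimNat (\(h : Nat). Nat) w (\(ρ : Nat). \(i : Nat). succ i) x)
reduction steps (normal order): 7
term was already normal: no
first redex: a beta-redex


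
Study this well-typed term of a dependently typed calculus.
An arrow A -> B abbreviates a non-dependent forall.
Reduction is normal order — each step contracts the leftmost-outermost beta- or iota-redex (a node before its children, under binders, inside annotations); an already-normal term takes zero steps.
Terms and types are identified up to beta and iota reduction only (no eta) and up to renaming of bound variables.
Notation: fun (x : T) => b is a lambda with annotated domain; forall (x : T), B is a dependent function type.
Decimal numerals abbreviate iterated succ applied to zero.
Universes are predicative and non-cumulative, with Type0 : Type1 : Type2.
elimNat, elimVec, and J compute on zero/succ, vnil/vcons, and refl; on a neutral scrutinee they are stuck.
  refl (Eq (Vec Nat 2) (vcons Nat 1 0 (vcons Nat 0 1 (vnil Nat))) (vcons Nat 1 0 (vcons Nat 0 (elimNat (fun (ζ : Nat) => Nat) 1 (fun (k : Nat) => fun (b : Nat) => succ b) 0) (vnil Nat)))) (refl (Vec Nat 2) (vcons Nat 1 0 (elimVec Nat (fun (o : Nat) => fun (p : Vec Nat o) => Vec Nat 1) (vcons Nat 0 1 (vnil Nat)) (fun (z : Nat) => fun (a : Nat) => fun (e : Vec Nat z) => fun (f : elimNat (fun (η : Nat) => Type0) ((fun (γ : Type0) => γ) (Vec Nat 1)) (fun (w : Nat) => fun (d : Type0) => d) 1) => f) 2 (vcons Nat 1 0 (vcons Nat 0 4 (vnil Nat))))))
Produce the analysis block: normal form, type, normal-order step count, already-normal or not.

reduced normal form:
  refl (Eq (Vec Nat 2) (vcons Nat 1 0 (vcons Nat 0 1 (vnil Nat))) (vcons Nat 1 0 (vcons Nat 0 1 (vnil Nat)))) (refl (Vec Nat 2) (vcons Nat 1 0 (vcons Nat 0 1 (vnil Nat))))
type:
  Eq (Eq (Vec Nat 2) (vcons Nat 1 0 (vcons Nat 0 1 (vnil Nat))) (vcons Nat 1 0 (vcons Nat 0 1 (vnil Nat)))) (refl (Vec Nat 2) (vcons Nat 1 0 (vcons Nat 0 1 (vnil Nat)))) (refl (Vec Nat 2) (vcons Nat 1 0 (vcons Nat 0 1 (vnil Nat))))
steps to reach normal form (normal order): 12
started in normal form: no
first redex: an elimNat iota-redex


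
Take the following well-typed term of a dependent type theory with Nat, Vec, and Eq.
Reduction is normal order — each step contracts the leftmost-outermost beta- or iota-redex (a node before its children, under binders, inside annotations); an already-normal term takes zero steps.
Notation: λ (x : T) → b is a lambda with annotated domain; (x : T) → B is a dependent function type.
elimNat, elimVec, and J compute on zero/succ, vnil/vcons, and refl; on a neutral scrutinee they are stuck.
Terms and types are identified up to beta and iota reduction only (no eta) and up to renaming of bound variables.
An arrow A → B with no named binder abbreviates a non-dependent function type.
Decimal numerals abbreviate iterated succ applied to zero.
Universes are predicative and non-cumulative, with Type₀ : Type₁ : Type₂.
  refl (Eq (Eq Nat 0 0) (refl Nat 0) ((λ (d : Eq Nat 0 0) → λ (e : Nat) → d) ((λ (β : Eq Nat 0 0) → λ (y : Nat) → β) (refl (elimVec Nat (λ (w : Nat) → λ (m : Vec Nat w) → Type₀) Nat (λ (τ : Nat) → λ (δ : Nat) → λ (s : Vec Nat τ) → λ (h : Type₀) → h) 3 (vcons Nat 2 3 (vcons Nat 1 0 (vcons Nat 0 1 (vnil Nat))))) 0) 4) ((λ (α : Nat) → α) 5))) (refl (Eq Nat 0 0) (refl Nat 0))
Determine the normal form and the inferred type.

normal form:
  refl (Eq (Eq Nat 0 0) (refl Nat 0) (refl Nat 0)) (refl (Eq Nat 0 0) (refl Nat 0))
type:
  Eq (Eq (Eq Nat 0 0) (refl Nat 0) (refl Nat 0)) (refl (Eq Nat 0 0) (refl Nat 0)) (refl (Eq Nat 0 0) (refl Nat 0))


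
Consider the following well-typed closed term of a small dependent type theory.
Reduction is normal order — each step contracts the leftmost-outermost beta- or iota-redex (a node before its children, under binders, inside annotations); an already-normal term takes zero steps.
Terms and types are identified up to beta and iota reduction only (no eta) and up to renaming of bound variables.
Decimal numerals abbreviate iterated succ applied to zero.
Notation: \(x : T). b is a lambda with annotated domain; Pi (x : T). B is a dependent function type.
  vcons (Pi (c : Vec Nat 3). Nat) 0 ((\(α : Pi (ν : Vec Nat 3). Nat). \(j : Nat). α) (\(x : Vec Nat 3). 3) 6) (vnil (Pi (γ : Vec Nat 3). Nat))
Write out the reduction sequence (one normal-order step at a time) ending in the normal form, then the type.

normal-order reduction sequence:
  vcons (Pi (c : Vec Nat 3). Nat) 0 ((\(α : Pi (ν : Vec Nat 3). Nat). \(j : Nat). α) (\(x : Vec Nat 3). 3) 6) (vnil (Pi (γ : Vec Nat 3). Nat))
  ~> vcons (Pi (c : Vec Nat 3). Nat) 0 ((\(α : Nat). \(ν : Vec Nat 3). 3) 6) (vnil (Pi (j : Vec Nat 3). Nat))
  ~> vcons (Pi (c : Vec Nat 3). Nat) 0 (\(α : Vec Nat 3). 3) (vnil (Pi (ν : Vec Nat 3). Nat))
the term's type:
  Vec (Pi (c : Vec Nat 3). Nat) 1


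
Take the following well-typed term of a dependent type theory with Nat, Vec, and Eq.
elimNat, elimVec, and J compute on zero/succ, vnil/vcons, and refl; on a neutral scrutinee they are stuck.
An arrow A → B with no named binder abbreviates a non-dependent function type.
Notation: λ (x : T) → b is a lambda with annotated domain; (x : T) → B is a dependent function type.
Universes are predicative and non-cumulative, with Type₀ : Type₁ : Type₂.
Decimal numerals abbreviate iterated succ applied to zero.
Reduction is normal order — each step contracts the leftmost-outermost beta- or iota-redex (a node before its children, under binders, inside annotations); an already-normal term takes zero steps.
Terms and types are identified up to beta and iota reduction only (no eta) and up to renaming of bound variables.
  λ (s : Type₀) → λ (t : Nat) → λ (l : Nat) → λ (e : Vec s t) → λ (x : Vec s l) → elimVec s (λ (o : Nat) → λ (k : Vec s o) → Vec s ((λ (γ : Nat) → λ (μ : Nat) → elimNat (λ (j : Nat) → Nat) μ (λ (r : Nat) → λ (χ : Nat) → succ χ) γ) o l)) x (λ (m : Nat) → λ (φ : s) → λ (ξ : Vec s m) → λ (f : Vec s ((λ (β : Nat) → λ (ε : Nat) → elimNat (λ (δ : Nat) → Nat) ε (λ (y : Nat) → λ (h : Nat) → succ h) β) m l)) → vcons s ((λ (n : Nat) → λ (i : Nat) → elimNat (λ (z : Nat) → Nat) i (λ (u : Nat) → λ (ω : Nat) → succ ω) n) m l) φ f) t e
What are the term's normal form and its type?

normal form:
  λ (s : Type₀) → λ (t : Nat) → λ (l : Nat) → λ (e : Vec s t) → λ (x : Vec s l) → elimVec s (λ (o : Nat) → λ (k : Vec s o) → Vec s (elimNat (λ (γ : Nat) → Nat) l (λ (μ : Nat) → λ (j : Nat) → succ j) o)) x (λ (r : Nat) → λ (χ : s) → λ (m : Vec s r) → λ (φ : Vec s (elimNat (λ (ξ : Nat) → Nat) l (λ (f : Nat) → λ (β : Nat) → succ β) r)) → vcons s (elimNat (λ (ε : Nat) → Nat) l (λ (δ : Nat) → λ (y : Nat) → succ y) r) χ φ) t e
the term's type:
  (s : Type₀) → (t : Nat) → (l : Nat) → Vec s t → Vec s l → Vec s (elimNat (λ (e : Nat) → Nat) l (λ (x : Nat) → λ (o : Nat) → succ o) t)
observation: normalization takes exactly 6 steps under the normal-order strategy.


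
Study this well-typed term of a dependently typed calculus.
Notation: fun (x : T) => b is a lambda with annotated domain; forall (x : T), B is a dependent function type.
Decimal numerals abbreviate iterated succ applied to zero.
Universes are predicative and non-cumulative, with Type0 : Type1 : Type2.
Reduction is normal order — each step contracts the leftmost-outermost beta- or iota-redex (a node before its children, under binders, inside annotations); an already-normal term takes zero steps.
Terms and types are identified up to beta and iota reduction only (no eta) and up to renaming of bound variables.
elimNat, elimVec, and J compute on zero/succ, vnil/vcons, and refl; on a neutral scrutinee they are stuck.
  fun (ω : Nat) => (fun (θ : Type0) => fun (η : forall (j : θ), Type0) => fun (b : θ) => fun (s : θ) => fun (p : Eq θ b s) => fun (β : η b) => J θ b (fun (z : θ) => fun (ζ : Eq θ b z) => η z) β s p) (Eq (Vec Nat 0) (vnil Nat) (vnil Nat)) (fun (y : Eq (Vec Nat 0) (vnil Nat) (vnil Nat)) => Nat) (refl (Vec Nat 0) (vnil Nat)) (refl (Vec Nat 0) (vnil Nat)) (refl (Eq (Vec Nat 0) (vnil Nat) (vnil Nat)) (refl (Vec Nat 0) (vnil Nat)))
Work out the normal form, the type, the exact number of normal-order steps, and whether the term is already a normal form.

resulting normal form:
  fun (ω : Nat) => fun (θ : Nat) => θ
type:
  forall (ω : Nat), forall (θ : Nat), Nat
reduction steps (normal order): 7
already normal: no
first contracted redex: a beta-redex


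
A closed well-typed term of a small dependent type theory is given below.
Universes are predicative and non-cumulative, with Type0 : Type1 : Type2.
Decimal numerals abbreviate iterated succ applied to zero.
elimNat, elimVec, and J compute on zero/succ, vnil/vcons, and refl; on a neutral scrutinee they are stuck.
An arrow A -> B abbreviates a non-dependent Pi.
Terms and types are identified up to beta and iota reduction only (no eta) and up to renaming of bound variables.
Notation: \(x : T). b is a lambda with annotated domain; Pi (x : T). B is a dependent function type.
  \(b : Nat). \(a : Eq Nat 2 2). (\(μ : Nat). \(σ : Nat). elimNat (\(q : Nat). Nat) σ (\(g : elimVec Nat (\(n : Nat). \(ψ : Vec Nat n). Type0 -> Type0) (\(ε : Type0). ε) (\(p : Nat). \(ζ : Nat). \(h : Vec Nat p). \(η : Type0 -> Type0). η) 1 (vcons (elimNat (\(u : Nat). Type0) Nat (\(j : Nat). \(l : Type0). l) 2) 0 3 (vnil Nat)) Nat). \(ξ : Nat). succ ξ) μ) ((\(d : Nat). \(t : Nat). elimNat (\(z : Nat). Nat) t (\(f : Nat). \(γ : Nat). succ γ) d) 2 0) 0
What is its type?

the term's type:
  Nat -> Eq Nat 2 2 -> Nat


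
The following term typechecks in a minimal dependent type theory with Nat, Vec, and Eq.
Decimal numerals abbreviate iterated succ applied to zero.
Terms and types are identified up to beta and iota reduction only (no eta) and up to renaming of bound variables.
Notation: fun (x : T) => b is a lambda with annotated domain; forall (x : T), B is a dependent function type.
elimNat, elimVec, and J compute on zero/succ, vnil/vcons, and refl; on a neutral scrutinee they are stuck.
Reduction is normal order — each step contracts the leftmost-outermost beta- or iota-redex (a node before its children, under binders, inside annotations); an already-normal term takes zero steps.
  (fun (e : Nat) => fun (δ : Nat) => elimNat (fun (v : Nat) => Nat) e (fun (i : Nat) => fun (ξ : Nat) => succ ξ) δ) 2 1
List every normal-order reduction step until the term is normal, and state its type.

normal-order reduction:
  (fun (e : Nat) => fun (δ : Nat) => elimNat (fun (v : Nat) => Nat) e (fun (i : Nat) => fun (ξ : Nat) => succ ξ) δ) 2 1
  ~> (fun (e : Nat) => elimNat (fun (δ : Nat) => Nat) 2 (fun (v : Nat) => fun (i : Nat) => succ i) e) 1
  ~> elimNat (fun (e : Nat) => Nat) 2 (fun (δ : Nat) => fun (v : Nat) => succ v) 1
  ~> (fun (e : Nat) => fun (δ : Nat) => succ δ) 0 (elimNat (fun (v : Nat) => Nat) 2 (fun (i : Nat) => fun (ξ : Nat) => succ ξ) 0)
  ~> (fun (e : Nat) => succ e) (elimNat (fun (δ : Nat) => Nat) 2 (fun (v : Nat) => fun (i : Nat) => succ i) 0)
  ~> succ (elimNat (fun (e : Nat) => Nat) 2 (fun (δ : Nat) => fun (v : Nat) => succ v) 0)
  ~> 3
inferred type:
  Nat


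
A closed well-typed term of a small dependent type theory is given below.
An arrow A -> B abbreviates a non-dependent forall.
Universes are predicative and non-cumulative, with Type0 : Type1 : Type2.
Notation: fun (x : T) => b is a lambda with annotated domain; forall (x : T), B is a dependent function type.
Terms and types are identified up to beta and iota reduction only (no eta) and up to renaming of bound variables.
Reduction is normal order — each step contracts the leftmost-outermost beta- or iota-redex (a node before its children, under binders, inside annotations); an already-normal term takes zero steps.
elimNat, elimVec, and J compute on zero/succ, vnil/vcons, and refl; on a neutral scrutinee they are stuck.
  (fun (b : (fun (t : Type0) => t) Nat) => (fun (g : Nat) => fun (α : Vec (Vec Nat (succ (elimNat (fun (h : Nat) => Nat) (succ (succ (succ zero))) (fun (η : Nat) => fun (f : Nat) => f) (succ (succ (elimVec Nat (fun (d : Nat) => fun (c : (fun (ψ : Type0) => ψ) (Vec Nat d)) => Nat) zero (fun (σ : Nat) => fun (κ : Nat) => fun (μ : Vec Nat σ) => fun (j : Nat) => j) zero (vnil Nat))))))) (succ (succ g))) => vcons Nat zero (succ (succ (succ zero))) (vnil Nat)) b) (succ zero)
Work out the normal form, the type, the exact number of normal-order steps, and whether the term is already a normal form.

reduced normal form:
  fun (b : Vec (Vec Nat (succ (succ (succ (succ zero))))) (succ (succ (succ zero)))) => vcons Nat zero (succ (succ (succ zero))) (vnil Nat)
type:
  Vec (Vec Nat (succ (succ (succ (succ zero))))) (succ (succ (succ zero))) -> Vec Nat (succ zero)
reduction steps (normal order): 10
started in normal form: no
first redex: a beta-redex


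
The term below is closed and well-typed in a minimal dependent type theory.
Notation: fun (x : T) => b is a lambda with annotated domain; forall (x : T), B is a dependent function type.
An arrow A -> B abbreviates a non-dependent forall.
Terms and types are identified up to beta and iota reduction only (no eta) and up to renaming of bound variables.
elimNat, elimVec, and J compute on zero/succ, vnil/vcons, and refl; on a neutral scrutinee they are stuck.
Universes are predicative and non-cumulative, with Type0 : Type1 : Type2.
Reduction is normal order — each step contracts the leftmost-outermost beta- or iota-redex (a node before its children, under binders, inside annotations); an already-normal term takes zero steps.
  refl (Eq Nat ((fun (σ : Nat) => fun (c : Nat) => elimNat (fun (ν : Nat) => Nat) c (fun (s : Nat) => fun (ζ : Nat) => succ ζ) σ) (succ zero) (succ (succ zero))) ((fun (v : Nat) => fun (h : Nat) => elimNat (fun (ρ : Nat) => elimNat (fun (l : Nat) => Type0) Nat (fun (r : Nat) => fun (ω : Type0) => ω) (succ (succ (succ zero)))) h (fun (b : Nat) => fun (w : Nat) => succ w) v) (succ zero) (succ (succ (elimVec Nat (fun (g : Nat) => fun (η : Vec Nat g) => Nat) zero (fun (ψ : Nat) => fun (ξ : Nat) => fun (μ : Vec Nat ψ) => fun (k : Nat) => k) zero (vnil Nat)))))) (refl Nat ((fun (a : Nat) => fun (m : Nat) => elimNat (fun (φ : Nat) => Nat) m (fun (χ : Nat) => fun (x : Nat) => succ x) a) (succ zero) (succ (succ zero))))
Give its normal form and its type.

resulting normal form:
  refl (Eq Nat (succ (succ (succ zero))) (succ (succ (succ zero)))) (refl Nat (succ (succ (succ zero))))
type:
  Eq (Eq Nat (succ (succ (succ zero))) (succ (succ (succ zero)))) (refl Nat (succ (succ (succ zero)))) (refl Nat (succ (succ (succ zero))))


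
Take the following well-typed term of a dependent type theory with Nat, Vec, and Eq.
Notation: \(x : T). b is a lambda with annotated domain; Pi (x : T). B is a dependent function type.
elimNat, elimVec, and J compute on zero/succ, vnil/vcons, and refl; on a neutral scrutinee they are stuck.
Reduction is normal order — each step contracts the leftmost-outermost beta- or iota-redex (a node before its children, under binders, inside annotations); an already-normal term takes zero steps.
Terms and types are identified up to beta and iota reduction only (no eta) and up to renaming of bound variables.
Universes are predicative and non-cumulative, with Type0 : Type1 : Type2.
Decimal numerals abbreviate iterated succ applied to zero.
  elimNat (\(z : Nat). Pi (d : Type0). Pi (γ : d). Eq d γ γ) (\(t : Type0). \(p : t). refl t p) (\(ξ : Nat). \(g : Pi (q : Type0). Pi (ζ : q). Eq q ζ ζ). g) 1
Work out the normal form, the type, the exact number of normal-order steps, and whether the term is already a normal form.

reduced normal form:
  \(z : Type0). \(d : z). refl z d
the term's type:
  Pi (z : Type0). Pi (d : z). Eq z d d
normal-order step count: 4
already normal: no
first redex: an elimNat iota-redex


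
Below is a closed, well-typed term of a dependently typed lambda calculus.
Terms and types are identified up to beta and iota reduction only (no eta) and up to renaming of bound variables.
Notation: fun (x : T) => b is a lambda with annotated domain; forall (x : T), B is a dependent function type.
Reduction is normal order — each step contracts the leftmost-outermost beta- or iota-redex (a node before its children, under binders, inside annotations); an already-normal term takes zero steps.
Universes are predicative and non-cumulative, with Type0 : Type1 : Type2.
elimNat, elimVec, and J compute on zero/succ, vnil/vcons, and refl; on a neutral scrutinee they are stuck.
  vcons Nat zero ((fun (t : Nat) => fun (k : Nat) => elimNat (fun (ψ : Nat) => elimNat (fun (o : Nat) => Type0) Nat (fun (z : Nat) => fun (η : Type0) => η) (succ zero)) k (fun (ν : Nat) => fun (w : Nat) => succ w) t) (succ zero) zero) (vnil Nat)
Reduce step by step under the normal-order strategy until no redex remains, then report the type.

reduction (normal order):
  vcons Nat zero ((fun (t : Nat) => fun (k : Nat) => elimNat (fun (ψ : Nat) => elimNat (fun (o : Nat) => Type0) Nat (fun (z : Nat) => fun (η : Type0) => η) (succ zero)) k (fun (ν : Nat) => fun (w : Nat) => succ w) t) (succ zero) zero) (vnil Nat)
  ~> vcons Nat zero ((fun (t : Nat) => elimNat (fun (k : Nat) => elimNat (fun (ψ : Nat) => Type0) Nat (fun (o : Nat) => fun (z : Type0) => z) (succ zero)) t (fun (η : Nat) => fun (ν : Nat) => succ ν) (succ zero)) zero) (vnil Nat)
  ~> vcons Nat zero (elimNat (fun (t : Nat) => elimNat (fun (k : Nat) => Type0) Nat (fun (ψ : Nat) => fun (o : Type0) => o) (succ zero)) zero (fun (z : Nat) => fun (η : Nat) => succ η) (succ zero)) (vnil Nat)
  ~> vcons Nat zero ((fun (t : Nat) => fun (k : Nat) => succ k) zero (elimNat (fun (ψ : Nat) => elimNat (fun (o : Nat) => Type0) Nat (fun (z : Nat) => fun (η : Type0) => η) (succ zero)) zero (fun (ν : Nat) => fun (w : Nat) => succ w) zero)) (vnil Nat)
  ~> vcons Nat zero ((fun (t : Nat) => succ t) (elimNat (fun (k : Nat) => elimNat (fun (ψ : Nat) => Type0) Nat (fun (o : Nat) => fun (z : Type0) => z) (succ zero)) zero (fun (η : Nat) => fun (ν : Nat) => succ ν) zero)) (vnil Nat)
  ~> vcons Nat zero (succ (elimNat (fun (t : Nat) => elimNat (fun (k : Nat) => Type0) Nat (fun (ψ : Nat) => fun (o : Type0) => o) (succ zero)) zero (fun (z : Nat) => fun (η : Nat) => succ η) zero)) (vnil Nat)
  ~> vcons Nat zero (succ zero) (vnil Nat)
type:
  Vec Nat (succ zero)


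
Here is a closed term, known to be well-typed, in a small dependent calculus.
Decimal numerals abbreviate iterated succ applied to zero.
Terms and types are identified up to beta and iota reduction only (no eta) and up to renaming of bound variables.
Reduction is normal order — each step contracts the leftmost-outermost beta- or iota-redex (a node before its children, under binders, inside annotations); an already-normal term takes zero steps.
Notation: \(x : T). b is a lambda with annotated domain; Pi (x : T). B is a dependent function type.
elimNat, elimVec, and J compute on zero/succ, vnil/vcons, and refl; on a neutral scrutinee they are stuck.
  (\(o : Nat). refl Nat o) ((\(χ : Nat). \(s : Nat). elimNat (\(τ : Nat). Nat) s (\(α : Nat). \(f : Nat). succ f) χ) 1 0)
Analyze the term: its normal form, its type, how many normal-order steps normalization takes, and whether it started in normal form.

reduced normal form:
  refl Nat 1
inferred type:
  Eq Nat 1 1
normal-order step count: 7
already normal: no
first redex: a beta-redex


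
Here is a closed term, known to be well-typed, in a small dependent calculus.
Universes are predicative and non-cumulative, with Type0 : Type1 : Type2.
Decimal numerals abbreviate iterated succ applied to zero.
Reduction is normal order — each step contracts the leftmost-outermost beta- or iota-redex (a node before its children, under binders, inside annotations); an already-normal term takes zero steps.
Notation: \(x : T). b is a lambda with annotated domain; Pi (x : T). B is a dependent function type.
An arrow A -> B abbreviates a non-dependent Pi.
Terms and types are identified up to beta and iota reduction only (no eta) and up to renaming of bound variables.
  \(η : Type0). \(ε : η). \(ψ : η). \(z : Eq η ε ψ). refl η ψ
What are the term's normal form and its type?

normal form:
  \(η : Type0). \(ε : η). \(ψ : η). \(z : Eq η ε ψ). refl η ψ
inferred type:
  Pi (η : Type0). Pi (ε : η). Pi (ψ : η). Eq η ε ψ -> Eq η ψ ψ
observation: the term is already in normal form.


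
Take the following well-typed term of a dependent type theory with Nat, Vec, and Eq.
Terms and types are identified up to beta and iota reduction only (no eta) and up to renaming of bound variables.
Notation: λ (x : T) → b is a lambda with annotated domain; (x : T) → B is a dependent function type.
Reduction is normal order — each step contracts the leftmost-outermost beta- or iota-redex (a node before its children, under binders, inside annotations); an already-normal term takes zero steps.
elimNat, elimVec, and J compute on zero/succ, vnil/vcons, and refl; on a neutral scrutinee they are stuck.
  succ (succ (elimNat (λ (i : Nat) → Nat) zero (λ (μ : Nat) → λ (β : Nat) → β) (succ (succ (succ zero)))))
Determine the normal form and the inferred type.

reduced normal form:
  succ (succ zero)
the term's type:
  Nat


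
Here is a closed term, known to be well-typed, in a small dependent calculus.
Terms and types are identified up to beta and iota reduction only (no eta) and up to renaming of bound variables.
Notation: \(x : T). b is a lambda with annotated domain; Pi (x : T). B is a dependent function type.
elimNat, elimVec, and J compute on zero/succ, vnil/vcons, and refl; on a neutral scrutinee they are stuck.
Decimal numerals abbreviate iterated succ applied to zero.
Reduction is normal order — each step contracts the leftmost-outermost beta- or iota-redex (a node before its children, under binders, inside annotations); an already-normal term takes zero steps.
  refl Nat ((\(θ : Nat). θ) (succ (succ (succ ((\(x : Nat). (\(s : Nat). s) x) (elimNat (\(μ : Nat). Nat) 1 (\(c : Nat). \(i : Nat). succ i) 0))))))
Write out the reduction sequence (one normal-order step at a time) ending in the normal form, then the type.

normal-order reduction sequence:
  refl Nat ((\(θ : Nat). θ) (succ (succ (succ ((\(x : Nat). (\(s : Nat). s) x) (elimNat (\(μ : Nat). Nat) 1 (\(c : Nat). \(i : Nat). succ i) 0))))))
  ~> refl Nat (succ (succ (succ ((\(θ : Nat). (\(x : Nat). x) θ) (elimNat (\(s : Nat). Nat) 1 (\(μ : Nat). \(c : Nat). succ c) 0)))))
  ~> refl Nat (succ (succ (succ ((\(θ : Nat). θ) (elimNat (\(x : Nat). Nat) 1 (\(s : Nat). \(μ : Nat). succ μ) 0)))))
  ~> refl Nat (succ (succ (succ (elimNat (\(θ : Nat). Nat) 1 (\(x : Nat). \(s : Nat). succ s) 0))))
  ~> refl Nat 4
type:
  Eq Nat 4 4


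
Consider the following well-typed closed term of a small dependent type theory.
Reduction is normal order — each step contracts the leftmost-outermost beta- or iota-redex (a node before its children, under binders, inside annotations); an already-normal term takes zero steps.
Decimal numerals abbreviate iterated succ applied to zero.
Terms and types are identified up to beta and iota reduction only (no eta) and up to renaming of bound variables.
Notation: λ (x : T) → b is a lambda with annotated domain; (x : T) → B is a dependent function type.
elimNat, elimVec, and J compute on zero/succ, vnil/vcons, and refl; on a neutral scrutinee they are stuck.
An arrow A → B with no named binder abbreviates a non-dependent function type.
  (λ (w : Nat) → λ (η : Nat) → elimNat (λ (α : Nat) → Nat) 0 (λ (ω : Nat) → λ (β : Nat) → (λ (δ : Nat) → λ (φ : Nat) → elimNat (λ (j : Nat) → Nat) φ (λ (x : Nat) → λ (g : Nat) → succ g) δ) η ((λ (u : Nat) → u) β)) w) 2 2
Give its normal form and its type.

normal form:
  4
type:
  Nat
observation: contracting a beta-redex first, the term normalizes in 29 steps.


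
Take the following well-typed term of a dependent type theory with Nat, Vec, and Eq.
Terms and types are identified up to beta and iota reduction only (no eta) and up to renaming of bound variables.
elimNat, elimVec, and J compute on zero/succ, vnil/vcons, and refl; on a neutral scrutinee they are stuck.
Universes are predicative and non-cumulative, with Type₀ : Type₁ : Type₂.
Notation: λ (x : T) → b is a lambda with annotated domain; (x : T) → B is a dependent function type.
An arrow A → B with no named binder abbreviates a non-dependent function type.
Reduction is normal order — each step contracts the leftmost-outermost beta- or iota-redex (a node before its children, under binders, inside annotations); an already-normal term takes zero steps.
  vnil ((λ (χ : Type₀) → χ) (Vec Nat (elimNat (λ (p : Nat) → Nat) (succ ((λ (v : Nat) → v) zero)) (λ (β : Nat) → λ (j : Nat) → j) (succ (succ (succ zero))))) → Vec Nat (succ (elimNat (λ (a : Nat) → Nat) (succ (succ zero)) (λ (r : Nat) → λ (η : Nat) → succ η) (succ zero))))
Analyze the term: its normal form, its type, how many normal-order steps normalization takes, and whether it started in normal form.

reduced normal form:
  vnil (Vec Nat (succ zero) → Vec Nat (succ (succ (succ (succ zero)))))
type:
  Vec (Vec Nat (succ zero) → Vec Nat (succ (succ (succ (succ zero))))) zero
normal-order step count: 16
term was already normal: no
first redex: a beta-redex
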